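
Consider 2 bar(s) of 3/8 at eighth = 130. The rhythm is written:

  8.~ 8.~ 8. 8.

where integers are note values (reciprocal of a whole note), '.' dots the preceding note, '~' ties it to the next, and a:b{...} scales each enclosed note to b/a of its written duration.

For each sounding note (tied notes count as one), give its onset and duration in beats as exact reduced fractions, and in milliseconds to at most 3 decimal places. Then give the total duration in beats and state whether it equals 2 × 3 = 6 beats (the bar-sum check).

1) 0.0ms=0b +2076.923ms=9/2b
2) 2076.923ms=9/2b +692.308ms=3/2b
Σ=6b of 6 (130bpm 3/8) — PASS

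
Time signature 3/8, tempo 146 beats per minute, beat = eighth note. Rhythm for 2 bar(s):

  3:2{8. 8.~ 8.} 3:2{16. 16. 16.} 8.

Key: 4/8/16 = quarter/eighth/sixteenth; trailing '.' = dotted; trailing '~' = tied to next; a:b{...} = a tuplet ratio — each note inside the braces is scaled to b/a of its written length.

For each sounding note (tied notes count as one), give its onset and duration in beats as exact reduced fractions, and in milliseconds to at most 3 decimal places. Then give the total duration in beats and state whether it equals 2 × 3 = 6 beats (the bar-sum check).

1) 0.0ms=0b +410.959ms=1b
2) 410.959ms=1b +821.918ms=2b
3) 1232.877ms=3b +205.479ms=1/2b
4) 1438.356ms=7/2b +205.479ms=1/2b
5) 1643.836ms=4b +205.479ms=1/2b
6) 1849.315ms=9/2b +616.438ms=3/2b
Σ=6b of 6 (146bpm 3/8) — PASS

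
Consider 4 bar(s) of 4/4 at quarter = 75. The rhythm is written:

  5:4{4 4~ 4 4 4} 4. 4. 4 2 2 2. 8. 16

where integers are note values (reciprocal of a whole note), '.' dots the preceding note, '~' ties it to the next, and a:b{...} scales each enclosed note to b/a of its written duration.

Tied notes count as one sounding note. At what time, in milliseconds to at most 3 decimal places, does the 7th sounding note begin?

1. 0.0ms @ 0 + 640.0ms (4/5)
2. 640.0ms @ 4/5 + 1280.0ms (8/5)
3. 1920.0ms @ 12/5 + 640.0ms (4/5)
4. 2560.0ms @ 16/5 + 640.0ms (4/5)
5. 3200.0ms @ 4 + 1200.0ms (3/2)
6. 4400.0ms @ 11/2 + 1200.0ms (3/2)
7. 5600.0ms @ 7 + 800.0ms (1)
8. 6400.0ms @ 8 + 1600.0ms (2)
9. 8000.0ms @ 10 + 1600.0ms (2)
10. 9600.0ms @ 12 + 2400.0ms (3)
11. 12000.0ms @ 15 + 600.0ms (3/4)
12. 12600.0ms @ 63/4 + 200.0ms (1/4)

note 7 onset = 7b = 5600.0ms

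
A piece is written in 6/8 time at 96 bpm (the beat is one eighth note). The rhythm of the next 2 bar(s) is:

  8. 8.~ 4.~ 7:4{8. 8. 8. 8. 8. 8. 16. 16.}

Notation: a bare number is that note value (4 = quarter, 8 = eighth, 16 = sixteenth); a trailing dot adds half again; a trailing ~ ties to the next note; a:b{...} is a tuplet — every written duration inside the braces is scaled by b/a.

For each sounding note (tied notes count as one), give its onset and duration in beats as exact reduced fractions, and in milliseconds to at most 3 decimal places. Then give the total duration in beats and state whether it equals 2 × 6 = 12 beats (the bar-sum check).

1) 0.0ms=0b +937.5ms=3/2b
2) 937.5ms=3/2b +3348.214ms=75/14b
3) 4285.714ms=48/7b +535.714ms=6/7b
4) 4821.429ms=54/7b +535.714ms=6/7b
5) 5357.143ms=60/7b +535.714ms=6/7b
6) 5892.857ms=66/7b +535.714ms=6/7b
7) 6428.571ms=72/7b +535.714ms=6/7b
8) 6964.286ms=78/7b +267.857ms=3/7b
9) 7232.143ms=81/7b +267.857ms=3/7b
Σ=12b of 12 (96bpm 6/8) — PASS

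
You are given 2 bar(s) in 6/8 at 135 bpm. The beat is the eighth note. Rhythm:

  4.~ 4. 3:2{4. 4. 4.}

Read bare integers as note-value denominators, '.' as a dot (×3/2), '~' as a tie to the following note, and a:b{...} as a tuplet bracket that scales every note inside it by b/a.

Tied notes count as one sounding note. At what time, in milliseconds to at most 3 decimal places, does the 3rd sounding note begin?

note 3 onset = 8b = 3555.556ms

1. 0.0ms @ 0 + 2666.667ms (6)
2. 2666.667ms @ 6 + 888.889ms (2)
3. 3555.556ms @ 8 + 888.889ms (2)
4. 4444.444ms @ 10 + 888.889ms (2)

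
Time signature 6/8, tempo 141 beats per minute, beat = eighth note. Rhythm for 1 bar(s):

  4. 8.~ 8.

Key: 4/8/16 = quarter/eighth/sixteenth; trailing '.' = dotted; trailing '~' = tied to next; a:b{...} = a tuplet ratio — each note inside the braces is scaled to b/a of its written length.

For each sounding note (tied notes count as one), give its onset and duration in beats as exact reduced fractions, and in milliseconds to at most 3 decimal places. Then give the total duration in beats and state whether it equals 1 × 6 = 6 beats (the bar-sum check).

1) 0.0ms=0b +1276.596ms=3b
2) 1276.596ms=3b +1276.596ms=3b
Σ=6b of 6 (141bpm 6/8) — PASS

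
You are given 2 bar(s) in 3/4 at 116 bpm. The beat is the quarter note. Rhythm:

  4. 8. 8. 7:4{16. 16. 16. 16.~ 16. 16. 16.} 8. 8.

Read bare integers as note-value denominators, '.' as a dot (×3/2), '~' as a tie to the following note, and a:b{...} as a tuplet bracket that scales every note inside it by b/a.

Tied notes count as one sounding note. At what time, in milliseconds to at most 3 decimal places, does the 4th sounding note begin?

note 4 onset = 3b = 1551.724ms

1. 0.0ms @ 0 + 775.862ms (3/2)
2. 775.862ms @ 3/2 + 387.931ms (3/4)
3. 1163.793ms @ 9/4 + 387.931ms (3/4)
4. 1551.724ms @ 3 + 110.837ms (3/14)
5. 1662.562ms @ 45/14 + 110.837ms (3/14)
6. 1773.399ms @ 24/7 + 110.837ms (3/14)
7. 1884.236ms @ 51/14 + 221.675ms (3/7)
8. 2105.911ms @ 57/14 + 110.837ms (3/14)
9. 2216.749ms @ 30/7 + 110.837ms (3/14)
10. 2327.586ms @ 9/2 + 387.931ms (3/4)
11. 2715.517ms @ 21/4 + 387.931ms (3/4)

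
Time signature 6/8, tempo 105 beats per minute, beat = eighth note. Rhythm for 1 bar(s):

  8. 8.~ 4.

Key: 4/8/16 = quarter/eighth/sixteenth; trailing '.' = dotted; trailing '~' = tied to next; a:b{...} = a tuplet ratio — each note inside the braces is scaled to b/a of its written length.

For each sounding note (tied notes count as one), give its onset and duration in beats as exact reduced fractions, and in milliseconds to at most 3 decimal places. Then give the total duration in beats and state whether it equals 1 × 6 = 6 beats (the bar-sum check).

1) 0.0ms=0b +857.143ms=3/2b
2) 857.143ms=3/2b +2571.429ms=9/2b
Σ=6b of 6 (105bpm 6/8) — PASS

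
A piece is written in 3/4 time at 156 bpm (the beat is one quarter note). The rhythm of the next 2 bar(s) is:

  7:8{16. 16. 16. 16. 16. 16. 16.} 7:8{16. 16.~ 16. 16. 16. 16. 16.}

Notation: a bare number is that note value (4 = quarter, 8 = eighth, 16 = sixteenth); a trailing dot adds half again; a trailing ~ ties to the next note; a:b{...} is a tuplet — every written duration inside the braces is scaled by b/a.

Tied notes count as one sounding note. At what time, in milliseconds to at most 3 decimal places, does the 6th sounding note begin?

1. 0.0ms @ 0 + 164.835ms (3/7)
2. 164.835ms @ 3/7 + 164.835ms (3/7)
3. 329.67ms @ 6/7 + 164.835ms (3/7)
4. 494.505ms @ 9/7 + 164.835ms (3/7)
5. 659.341ms @ 12/7 + 164.835ms (3/7)
6. 824.176ms @ 15/7 + 164.835ms (3/7)
7. 989.011ms @ 18/7 + 164.835ms (3/7)
8. 1153.846ms @ 3 + 164.835ms (3/7)
9. 1318.681ms @ 24/7 + 329.67ms (6/7)
10. 1648.352ms @ 30/7 + 164.835ms (3/7)
11. 1813.187ms @ 33/7 + 164.835ms (3/7)
12. 1978.022ms @ 36/7 + 164.835ms (3/7)
13. 2142.857ms @ 39/7 + 164.835ms (3/7)

note 6 onset = 15/7b = 824.176ms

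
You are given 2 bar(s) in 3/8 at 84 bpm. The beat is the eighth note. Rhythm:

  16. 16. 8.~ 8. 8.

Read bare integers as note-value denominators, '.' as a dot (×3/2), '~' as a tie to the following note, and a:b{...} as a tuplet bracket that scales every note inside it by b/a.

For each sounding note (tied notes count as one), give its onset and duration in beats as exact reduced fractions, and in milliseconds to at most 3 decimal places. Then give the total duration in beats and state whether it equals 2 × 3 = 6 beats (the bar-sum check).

1) 0.0ms=0b +535.714ms=3/4b
2) 535.714ms=3/4b +535.714ms=3/4b
3) 1071.429ms=3/2b +2142.857ms=3b
4) 3214.286ms=9/2b +1071.429ms=3/2b
Σ=6b of 6 (84bpm 3/8) — PASS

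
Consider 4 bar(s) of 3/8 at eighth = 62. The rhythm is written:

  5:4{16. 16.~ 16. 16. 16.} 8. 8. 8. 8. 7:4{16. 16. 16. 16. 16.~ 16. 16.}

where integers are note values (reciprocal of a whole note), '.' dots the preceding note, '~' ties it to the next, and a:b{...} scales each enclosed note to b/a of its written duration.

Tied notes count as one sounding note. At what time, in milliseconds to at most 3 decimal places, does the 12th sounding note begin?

note 12 onset = 72/7b = 9953.917ms

1. 0.0ms @ 0 + 580.645ms (3/5)
2. 580.645ms @ 3/5 + 1161.29ms (6/5)
3. 1741.935ms @ 9/5 + 580.645ms (3/5)
4. 2322.581ms @ 12/5 + 580.645ms (3/5)
5. 2903.226ms @ 3 + 1451.613ms (3/2)
6. 4354.839ms @ 9/2 + 1451.613ms (3/2)
7. 5806.452ms @ 6 + 1451.613ms (3/2)
8. 7258.065ms @ 15/2 + 1451.613ms (3/2)
9. 8709.677ms @ 9 + 414.747ms (3/7)
10. 9124.424ms @ 66/7 + 414.747ms (3/7)
11. 9539.171ms @ 69/7 + 414.747ms (3/7)
12. 9953.917ms @ 72/7 + 414.747ms (3/7)
13. 10368.664ms @ 75/7 + 829.493ms (6/7)
14. 11198.157ms @ 81/7 + 414.747ms (3/7)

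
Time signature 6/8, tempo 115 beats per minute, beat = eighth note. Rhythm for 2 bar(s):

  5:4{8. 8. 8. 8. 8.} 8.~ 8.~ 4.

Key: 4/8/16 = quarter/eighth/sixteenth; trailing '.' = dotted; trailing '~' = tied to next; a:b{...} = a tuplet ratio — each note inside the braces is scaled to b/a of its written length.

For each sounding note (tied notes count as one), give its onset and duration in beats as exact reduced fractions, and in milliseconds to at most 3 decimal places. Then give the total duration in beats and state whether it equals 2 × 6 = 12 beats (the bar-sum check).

1) 0.0ms=0b +626.087ms=6/5b
2) 626.087ms=6/5b +626.087ms=6/5b
3) 1252.174ms=12/5b +626.087ms=6/5b
4) 1878.261ms=18/5b +626.087ms=6/5b
5) 2504.348ms=24/5b +626.087ms=6/5b
6) 3130.435ms=6b +3130.435ms=6b
Σ=12b of 12 (115bpm 6/8) — PASS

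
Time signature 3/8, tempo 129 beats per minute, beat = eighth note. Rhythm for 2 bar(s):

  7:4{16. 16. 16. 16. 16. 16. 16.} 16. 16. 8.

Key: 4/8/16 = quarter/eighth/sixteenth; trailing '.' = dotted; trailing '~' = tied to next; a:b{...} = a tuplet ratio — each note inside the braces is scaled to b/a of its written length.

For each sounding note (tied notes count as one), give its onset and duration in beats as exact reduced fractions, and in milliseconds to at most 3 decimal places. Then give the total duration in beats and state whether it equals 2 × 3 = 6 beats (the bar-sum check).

1) 0.0ms=0b +199.336ms=3/7b
2) 199.336ms=3/7b +199.336ms=3/7b
3) 398.671ms=6/7b +199.336ms=3/7b
4) 598.007ms=9/7b +199.336ms=3/7b
5) 797.342ms=12/7b +199.336ms=3/7b
6) 996.678ms=15/7b +199.336ms=3/7b
7) 1196.013ms=18/7b +199.336ms=3/7b
8) 1395.349ms=3b +348.837ms=3/4b
9) 1744.186ms=15/4b +348.837ms=3/4b
10) 2093.023ms=9/2b +697.674ms=3/2b
Σ=6b of 6 (129bpm 3/8) — PASS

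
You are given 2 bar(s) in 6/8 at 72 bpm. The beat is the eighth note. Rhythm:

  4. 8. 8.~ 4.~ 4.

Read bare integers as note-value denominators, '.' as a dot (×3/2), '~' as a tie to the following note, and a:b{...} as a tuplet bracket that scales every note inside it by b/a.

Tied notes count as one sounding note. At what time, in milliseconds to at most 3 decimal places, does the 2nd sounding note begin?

1. 0.0ms @ 0 + 2500.0ms (3)
2. 2500.0ms @ 3 + 1250.0ms (3/2)
3. 3750.0ms @ 9/2 + 6250.0ms (15/2)

note 2 onset = 3b = 2500.0ms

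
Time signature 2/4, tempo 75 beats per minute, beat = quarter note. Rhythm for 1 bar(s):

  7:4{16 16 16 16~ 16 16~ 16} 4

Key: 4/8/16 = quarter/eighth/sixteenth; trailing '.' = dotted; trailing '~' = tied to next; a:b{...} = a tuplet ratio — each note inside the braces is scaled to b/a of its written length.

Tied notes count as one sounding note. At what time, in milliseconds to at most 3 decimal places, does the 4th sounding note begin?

note 4 onset = 3/7b = 342.857ms

1. 0.0ms @ 0 + 114.286ms (1/7)
2. 114.286ms @ 1/7 + 114.286ms (1/7)
3. 228.571ms @ 2/7 + 114.286ms (1/7)
4. 342.857ms @ 3/7 + 228.571ms (2/7)
5. 571.429ms @ 5/7 + 228.571ms (2/7)
6. 800.0ms @ 1 + 800.0ms (1)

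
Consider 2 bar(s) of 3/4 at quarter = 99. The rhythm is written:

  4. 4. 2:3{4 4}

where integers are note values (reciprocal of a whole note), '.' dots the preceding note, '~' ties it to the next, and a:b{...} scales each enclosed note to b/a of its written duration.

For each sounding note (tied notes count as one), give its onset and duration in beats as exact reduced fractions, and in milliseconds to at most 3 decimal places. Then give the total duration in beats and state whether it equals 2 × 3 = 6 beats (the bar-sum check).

1) 0.0ms=0b +909.091ms=3/2b
2) 909.091ms=3/2b +909.091ms=3/2b
3) 1818.182ms=3b +909.091ms=3/2b
4) 2727.273ms=9/2b +909.091ms=3/2b
Σ=6b of 6 (99bpm 3/4) — PASS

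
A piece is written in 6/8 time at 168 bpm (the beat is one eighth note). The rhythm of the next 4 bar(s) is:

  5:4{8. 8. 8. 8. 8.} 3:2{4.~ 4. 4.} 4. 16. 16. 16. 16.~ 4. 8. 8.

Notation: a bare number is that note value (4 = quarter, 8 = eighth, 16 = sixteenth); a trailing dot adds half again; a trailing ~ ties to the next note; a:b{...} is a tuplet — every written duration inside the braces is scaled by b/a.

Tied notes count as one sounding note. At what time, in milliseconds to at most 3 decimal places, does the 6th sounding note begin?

1. 0.0ms @ 0 + 428.571ms (6/5)
2. 428.571ms @ 6/5 + 428.571ms (6/5)
3. 857.143ms @ 12/5 + 428.571ms (6/5)
4. 1285.714ms @ 18/5 + 428.571ms (6/5)
5. 1714.286ms @ 24/5 + 428.571ms (6/5)
6. 2142.857ms @ 6 + 1428.571ms (4)
7. 3571.429ms @ 10 + 714.286ms (2)
8. 4285.714ms @ 12 + 1071.429ms (3)
9. 5357.143ms @ 15 + 267.857ms (3/4)
10. 5625.0ms @ 63/4 + 267.857ms (3/4)
11. 5892.857ms @ 33/2 + 267.857ms (3/4)
12. 6160.714ms @ 69/4 + 1339.286ms (15/4)
13. 7500.0ms @ 21 + 535.714ms (3/2)
14. 8035.714ms @ 45/2 + 535.714ms (3/2)

note 6 onset = 6b = 2142.857ms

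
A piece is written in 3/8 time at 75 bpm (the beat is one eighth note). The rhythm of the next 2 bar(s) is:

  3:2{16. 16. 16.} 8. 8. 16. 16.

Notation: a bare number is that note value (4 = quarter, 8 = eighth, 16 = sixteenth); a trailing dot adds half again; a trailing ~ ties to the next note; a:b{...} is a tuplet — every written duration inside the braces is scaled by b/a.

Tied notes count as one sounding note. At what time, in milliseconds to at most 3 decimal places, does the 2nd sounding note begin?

note 2 onset = 1/2b = 400.0ms

1. 0.0ms @ 0 + 400.0ms (1/2)
2. 400.0ms @ 1/2 + 400.0ms (1/2)
3. 800.0ms @ 1 + 400.0ms (1/2)
4. 1200.0ms @ 3/2 + 1200.0ms (3/2)
5. 2400.0ms @ 3 + 1200.0ms (3/2)
6. 3600.0ms @ 9/2 + 600.0ms (3/4)
7. 4200.0ms @ 21/4 + 600.0ms (3/4)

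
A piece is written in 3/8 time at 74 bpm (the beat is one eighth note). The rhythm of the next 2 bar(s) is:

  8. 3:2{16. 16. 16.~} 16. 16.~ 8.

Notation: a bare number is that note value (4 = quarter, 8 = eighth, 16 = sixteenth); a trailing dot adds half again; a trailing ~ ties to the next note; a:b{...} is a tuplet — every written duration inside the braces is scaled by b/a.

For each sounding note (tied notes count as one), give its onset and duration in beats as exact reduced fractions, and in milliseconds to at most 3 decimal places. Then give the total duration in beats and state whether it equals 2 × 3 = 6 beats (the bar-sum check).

1) 0.0ms=0b +1216.216ms=3/2b
2) 1216.216ms=3/2b +405.405ms=1/2b
3) 1621.622ms=2b +405.405ms=1/2b
4) 2027.027ms=5/2b +1013.514ms=5/4b
5) 3040.541ms=15/4b +1824.324ms=9/4b
Σ=6b of 6 (74bpm 3/8) — PASS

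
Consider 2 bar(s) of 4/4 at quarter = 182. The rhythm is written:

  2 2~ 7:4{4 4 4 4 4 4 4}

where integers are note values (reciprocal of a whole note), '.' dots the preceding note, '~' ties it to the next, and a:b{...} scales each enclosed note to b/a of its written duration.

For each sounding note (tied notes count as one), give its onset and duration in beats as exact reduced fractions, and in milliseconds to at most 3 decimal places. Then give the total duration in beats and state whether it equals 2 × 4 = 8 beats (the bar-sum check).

1) 0.0ms=0b +659.341ms=2b
2) 659.341ms=2b +847.724ms=18/7b
3) 1507.064ms=32/7b +188.383ms=4/7b
4) 1695.447ms=36/7b +188.383ms=4/7b
5) 1883.83ms=40/7b +188.383ms=4/7b
6) 2072.214ms=44/7b +188.383ms=4/7b
7) 2260.597ms=48/7b +188.383ms=4/7b
8) 2448.98ms=52/7b +188.383ms=4/7b
Σ=8b of 8 (182bpm 4/4) — PASS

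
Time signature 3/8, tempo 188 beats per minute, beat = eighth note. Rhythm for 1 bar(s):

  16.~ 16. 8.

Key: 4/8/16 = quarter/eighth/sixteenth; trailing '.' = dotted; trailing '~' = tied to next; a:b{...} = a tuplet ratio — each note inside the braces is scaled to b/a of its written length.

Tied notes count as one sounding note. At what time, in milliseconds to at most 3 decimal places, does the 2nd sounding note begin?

1. 0.0ms @ 0 + 478.723ms (3/2)
2. 478.723ms @ 3/2 + 478.723ms (3/2)

note 2 onset = 3/2b = 478.723ms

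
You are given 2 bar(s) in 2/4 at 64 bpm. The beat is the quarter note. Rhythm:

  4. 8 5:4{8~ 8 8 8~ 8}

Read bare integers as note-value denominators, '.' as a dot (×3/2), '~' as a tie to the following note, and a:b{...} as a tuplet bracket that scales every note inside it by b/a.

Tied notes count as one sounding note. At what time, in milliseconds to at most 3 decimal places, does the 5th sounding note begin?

note 5 onset = 16/5b = 3000.0ms

1. 0.0ms @ 0 + 1406.25ms (3/2)
2. 1406.25ms @ 3/2 + 468.75ms (1/2)
3. 1875.0ms @ 2 + 750.0ms (4/5)
4. 2625.0ms @ 14/5 + 375.0ms (2/5)
5. 3000.0ms @ 16/5 + 750.0ms (4/5)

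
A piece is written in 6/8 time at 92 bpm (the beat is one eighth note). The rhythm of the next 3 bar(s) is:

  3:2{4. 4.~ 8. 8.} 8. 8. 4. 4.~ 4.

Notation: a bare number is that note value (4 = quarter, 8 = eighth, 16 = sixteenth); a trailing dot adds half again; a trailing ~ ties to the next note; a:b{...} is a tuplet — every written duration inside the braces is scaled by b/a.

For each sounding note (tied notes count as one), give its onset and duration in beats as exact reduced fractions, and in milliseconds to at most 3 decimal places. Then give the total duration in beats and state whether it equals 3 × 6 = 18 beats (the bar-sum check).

1) 0.0ms=0b +1304.348ms=2b
2) 1304.348ms=2b +1956.522ms=3b
3) 3260.87ms=5b +652.174ms=1b
4) 3913.043ms=6b +978.261ms=3/2b
5) 4891.304ms=15/2b +978.261ms=3/2b
6) 5869.565ms=9b +1956.522ms=3b
7) 7826.087ms=12b +3913.043ms=6b
Σ=18b of 18 (92bpm 6/8) — PASS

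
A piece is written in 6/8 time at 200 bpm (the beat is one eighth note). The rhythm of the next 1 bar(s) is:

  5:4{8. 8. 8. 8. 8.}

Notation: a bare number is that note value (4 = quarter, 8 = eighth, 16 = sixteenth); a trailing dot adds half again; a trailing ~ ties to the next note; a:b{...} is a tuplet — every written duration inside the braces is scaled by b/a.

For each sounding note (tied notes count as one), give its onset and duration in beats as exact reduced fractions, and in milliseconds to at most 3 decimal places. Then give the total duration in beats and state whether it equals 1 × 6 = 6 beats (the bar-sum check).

1) 0.0ms=0b +360.0ms=6/5b
2) 360.0ms=6/5b +360.0ms=6/5b
3) 720.0ms=12/5b +360.0ms=6/5b
4) 1080.0ms=18/5b +360.0ms=6/5b
5) 1440.0ms=24/5b +360.0ms=6/5b
Σ=6b of 6 (200bpm 6/8) — PASS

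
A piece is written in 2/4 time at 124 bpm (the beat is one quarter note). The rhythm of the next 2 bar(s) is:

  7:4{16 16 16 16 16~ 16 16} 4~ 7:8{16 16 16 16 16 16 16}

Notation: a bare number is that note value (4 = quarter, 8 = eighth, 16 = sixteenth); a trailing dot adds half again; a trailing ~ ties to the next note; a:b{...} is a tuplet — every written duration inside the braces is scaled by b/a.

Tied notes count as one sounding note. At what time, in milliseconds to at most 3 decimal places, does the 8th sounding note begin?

1. 0.0ms @ 0 + 69.124ms (1/7)
2. 69.124ms @ 1/7 + 69.124ms (1/7)
3. 138.249ms @ 2/7 + 69.124ms (1/7)
4. 207.373ms @ 3/7 + 69.124ms (1/7)
5. 276.498ms @ 4/7 + 138.249ms (2/7)
6. 414.747ms @ 6/7 + 69.124ms (1/7)
7. 483.871ms @ 1 + 622.12ms (9/7)
8. 1105.991ms @ 16/7 + 138.249ms (2/7)
9. 1244.24ms @ 18/7 + 138.249ms (2/7)
10. 1382.488ms @ 20/7 + 138.249ms (2/7)
11. 1520.737ms @ 22/7 + 138.249ms (2/7)
12. 1658.986ms @ 24/7 + 138.249ms (2/7)
13. 1797.235ms @ 26/7 + 138.249ms (2/7)

note 8 onset = 16/7b = 1105.991ms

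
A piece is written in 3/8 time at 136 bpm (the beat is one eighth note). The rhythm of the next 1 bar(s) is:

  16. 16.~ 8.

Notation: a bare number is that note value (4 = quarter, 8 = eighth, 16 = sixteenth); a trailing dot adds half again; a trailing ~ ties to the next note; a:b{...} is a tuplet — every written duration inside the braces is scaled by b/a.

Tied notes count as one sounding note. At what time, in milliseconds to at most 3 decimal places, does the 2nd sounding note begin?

note 2 onset = 3/4b = 330.882ms

1. 0.0ms @ 0 + 330.882ms (3/4)
2. 330.882ms @ 3/4 + 992.647ms (9/4)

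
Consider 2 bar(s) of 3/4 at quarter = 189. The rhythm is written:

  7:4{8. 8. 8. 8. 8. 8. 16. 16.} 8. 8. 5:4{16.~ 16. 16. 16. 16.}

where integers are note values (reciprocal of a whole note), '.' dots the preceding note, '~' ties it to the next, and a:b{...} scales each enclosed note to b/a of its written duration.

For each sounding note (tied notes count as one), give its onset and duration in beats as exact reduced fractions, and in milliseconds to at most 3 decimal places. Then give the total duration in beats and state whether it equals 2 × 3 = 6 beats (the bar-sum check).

1) 0.0ms=0b +136.054ms=3/7b
2) 136.054ms=3/7b +136.054ms=3/7b
3) 272.109ms=6/7b +136.054ms=3/7b
4) 408.163ms=9/7b +136.054ms=3/7b
5) 544.218ms=12/7b +136.054ms=3/7b
6) 680.272ms=15/7b +136.054ms=3/7b
7) 816.327ms=18/7b +68.027ms=3/14b
8) 884.354ms=39/14b +68.027ms=3/14b
9) 952.381ms=3b +238.095ms=3/4b
10) 1190.476ms=15/4b +238.095ms=3/4b
11) 1428.571ms=9/2b +190.476ms=3/5b
12) 1619.048ms=51/10b +95.238ms=3/10b
13) 1714.286ms=27/5b +95.238ms=3/10b
14) 1809.524ms=57/10b +95.238ms=3/10b
Σ=6b of 6 (189bpm 3/4) — PASS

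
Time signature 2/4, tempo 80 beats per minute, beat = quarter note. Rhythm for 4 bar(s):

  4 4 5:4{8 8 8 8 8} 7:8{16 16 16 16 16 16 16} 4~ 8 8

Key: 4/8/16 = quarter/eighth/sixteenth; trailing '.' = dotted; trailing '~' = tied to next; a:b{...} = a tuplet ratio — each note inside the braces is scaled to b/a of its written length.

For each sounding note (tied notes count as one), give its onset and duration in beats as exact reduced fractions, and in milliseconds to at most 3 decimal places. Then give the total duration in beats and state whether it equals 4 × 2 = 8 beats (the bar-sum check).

1) 0.0ms=0b +750.0ms=1b
2) 750.0ms=1b +750.0ms=1b
3) 1500.0ms=2b +300.0ms=2/5b
4) 1800.0ms=12/5b +300.0ms=2/5b
5) 2100.0ms=14/5b +300.0ms=2/5b
6) 2400.0ms=16/5b +300.0ms=2/5b
7) 2700.0ms=18/5b +300.0ms=2/5b
8) 3000.0ms=4b +214.286ms=2/7b
9) 3214.286ms=30/7b +214.286ms=2/7b
10) 3428.571ms=32/7b +214.286ms=2/7b
11) 3642.857ms=34/7b +214.286ms=2/7b
12) 3857.143ms=36/7b +214.286ms=2/7b
13) 4071.429ms=38/7b +214.286ms=2/7b
14) 4285.714ms=40/7b +214.286ms=2/7b
15) 4500.0ms=6b +1125.0ms=3/2b
16) 5625.0ms=15/2b +375.0ms=1/2b
Σ=8b of 8 (80bpm 2/4) — PASS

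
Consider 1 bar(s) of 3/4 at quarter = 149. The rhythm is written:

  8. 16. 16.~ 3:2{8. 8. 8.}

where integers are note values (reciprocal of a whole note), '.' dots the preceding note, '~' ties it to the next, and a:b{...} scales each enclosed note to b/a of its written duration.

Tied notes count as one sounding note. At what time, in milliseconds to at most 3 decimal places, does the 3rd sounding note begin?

note 3 onset = 9/8b = 453.02ms

1. 0.0ms @ 0 + 302.013ms (3/4)
2. 302.013ms @ 3/4 + 151.007ms (3/8)
3. 453.02ms @ 9/8 + 352.349ms (7/8)
4. 805.369ms @ 2 + 201.342ms (1/2)
5. 1006.711ms @ 5/2 + 201.342ms (1/2)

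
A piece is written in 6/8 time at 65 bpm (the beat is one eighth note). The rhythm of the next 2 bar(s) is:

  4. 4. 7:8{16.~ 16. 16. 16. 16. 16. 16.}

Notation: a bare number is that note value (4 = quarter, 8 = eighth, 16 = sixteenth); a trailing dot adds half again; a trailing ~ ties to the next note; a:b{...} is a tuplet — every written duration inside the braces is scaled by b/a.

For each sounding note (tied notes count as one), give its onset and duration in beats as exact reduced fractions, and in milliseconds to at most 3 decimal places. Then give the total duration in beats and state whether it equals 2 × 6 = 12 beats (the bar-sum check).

1) 0.0ms=0b +2769.231ms=3b
2) 2769.231ms=3b +2769.231ms=3b
3) 5538.462ms=6b +1582.418ms=12/7b
4) 7120.879ms=54/7b +791.209ms=6/7b
5) 7912.088ms=60/7b +791.209ms=6/7b
6) 8703.297ms=66/7b +791.209ms=6/7b
7) 9494.505ms=72/7b +791.209ms=6/7b
8) 10285.714ms=78/7b +791.209ms=6/7b
Σ=12b of 12 (65bpm 6/8) — PASS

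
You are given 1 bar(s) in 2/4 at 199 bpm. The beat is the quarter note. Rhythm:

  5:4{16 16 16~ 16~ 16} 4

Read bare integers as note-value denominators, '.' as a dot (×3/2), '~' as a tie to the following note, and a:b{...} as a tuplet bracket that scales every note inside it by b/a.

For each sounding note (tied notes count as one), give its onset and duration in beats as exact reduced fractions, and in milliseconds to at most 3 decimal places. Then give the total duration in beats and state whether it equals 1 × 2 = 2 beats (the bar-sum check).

1) 0.0ms=0b +60.302ms=1/5b
2) 60.302ms=1/5b +60.302ms=1/5b
3) 120.603ms=2/5b +180.905ms=3/5b
4) 301.508ms=1b +301.508ms=1b
Σ=2b of 2 (199bpm 2/4) — PASS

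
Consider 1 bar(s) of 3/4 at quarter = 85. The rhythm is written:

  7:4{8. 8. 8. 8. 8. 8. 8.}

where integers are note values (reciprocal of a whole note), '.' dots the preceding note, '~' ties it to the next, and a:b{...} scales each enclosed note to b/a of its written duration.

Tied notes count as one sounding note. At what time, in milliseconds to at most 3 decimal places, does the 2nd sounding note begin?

note 2 onset = 3/7b = 302.521ms

1. 0.0ms @ 0 + 302.521ms (3/7)
2. 302.521ms @ 3/7 + 302.521ms (3/7)
3. 605.042ms @ 6/7 + 302.521ms (3/7)
4. 907.563ms @ 9/7 + 302.521ms (3/7)
5. 1210.084ms @ 12/7 + 302.521ms (3/7)
6. 1512.605ms @ 15/7 + 302.521ms (3/7)
7. 1815.126ms @ 18/7 + 302.521ms (3/7)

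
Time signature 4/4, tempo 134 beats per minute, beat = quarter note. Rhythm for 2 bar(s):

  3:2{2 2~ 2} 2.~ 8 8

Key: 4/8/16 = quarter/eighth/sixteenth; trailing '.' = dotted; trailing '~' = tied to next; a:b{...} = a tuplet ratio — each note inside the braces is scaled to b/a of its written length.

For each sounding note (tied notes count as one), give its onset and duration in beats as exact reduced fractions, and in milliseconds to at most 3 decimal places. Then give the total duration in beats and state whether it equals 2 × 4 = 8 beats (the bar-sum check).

1) 0.0ms=0b +597.015ms=4/3b
2) 597.015ms=4/3b +1194.03ms=8/3b
3) 1791.045ms=4b +1567.164ms=7/2b
4) 3358.209ms=15/2b +223.881ms=1/2b
Σ=8b of 8 (134bpm 4/4) — PASS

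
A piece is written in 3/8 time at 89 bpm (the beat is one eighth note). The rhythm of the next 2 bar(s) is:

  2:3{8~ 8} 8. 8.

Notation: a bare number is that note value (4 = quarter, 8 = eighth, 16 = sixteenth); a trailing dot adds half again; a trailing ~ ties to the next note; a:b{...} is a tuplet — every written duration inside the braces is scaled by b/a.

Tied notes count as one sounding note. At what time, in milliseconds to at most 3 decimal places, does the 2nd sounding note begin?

note 2 onset = 3b = 2022.472ms

1. 0.0ms @ 0 + 2022.472ms (3)
2. 2022.472ms @ 3 + 1011.236ms (3/2)
3. 3033.708ms @ 9/2 + 1011.236ms (3/2)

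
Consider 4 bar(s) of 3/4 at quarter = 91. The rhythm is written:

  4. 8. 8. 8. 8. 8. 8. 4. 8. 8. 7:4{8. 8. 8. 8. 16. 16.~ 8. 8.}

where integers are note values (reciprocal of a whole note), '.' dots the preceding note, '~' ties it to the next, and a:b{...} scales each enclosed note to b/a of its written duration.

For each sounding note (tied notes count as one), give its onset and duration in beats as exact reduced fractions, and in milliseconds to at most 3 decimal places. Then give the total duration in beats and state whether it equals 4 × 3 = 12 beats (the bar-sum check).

1) 0.0ms=0b +989.011ms=3/2b
2) 989.011ms=3/2b +494.505ms=3/4b
3) 1483.516ms=9/4b +494.505ms=3/4b
4) 1978.022ms=3b +494.505ms=3/4b
5) 2472.527ms=15/4b +494.505ms=3/4b
6) 2967.033ms=9/2b +494.505ms=3/4b
7) 3461.538ms=21/4b +494.505ms=3/4b
8) 3956.044ms=6b +989.011ms=3/2b
9) 4945.055ms=15/2b +494.505ms=3/4b
10) 5439.56ms=33/4b +494.505ms=3/4b
11) 5934.066ms=9b +282.575ms=3/7b
12) 6216.641ms=66/7b +282.575ms=3/7b
13) 6499.215ms=69/7b +282.575ms=3/7b
14) 6781.79ms=72/7b +282.575ms=3/7b
15) 7064.364ms=75/7b +141.287ms=3/14b
16) 7205.651ms=153/14b +423.862ms=9/14b
17) 7629.513ms=81/7b +282.575ms=3/7b
Σ=12b of 12 (91bpm 3/4) — PASS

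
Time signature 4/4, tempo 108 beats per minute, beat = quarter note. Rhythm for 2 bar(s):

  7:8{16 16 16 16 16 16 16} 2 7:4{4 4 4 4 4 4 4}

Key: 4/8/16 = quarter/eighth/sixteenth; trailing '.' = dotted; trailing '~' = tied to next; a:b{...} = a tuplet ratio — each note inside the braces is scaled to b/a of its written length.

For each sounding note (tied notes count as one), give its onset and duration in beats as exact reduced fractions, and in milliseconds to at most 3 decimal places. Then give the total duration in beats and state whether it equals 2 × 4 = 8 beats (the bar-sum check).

1) 0.0ms=0b +158.73ms=2/7b
2) 158.73ms=2/7b +158.73ms=2/7b
3) 317.46ms=4/7b +158.73ms=2/7b
4) 476.19ms=6/7b +158.73ms=2/7b
5) 634.921ms=8/7b +158.73ms=2/7b
6) 793.651ms=10/7b +158.73ms=2/7b
7) 952.381ms=12/7b +158.73ms=2/7b
8) 1111.111ms=2b +1111.111ms=2b
9) 2222.222ms=4b +317.46ms=4/7b
10) 2539.683ms=32/7b +317.46ms=4/7b
11) 2857.143ms=36/7b +317.46ms=4/7b
12) 3174.603ms=40/7b +317.46ms=4/7b
13) 3492.063ms=44/7b +317.46ms=4/7b
14) 3809.524ms=48/7b +317.46ms=4/7b
15) 4126.984ms=52/7b +317.46ms=4/7b
Σ=8b of 8 (108bpm 4/4) — PASS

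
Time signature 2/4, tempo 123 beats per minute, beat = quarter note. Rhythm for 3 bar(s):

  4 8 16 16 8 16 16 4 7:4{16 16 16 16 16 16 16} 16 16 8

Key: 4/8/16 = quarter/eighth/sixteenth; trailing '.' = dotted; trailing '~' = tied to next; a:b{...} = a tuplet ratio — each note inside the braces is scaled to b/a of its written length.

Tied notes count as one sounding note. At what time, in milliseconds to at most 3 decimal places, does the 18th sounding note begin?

note 18 onset = 11/2b = 2682.927ms

1. 0.0ms @ 0 + 487.805ms (1)
2. 487.805ms @ 1 + 243.902ms (1/2)
3. 731.707ms @ 3/2 + 121.951ms (1/4)
4. 853.659ms @ 7/4 + 121.951ms (1/4)
5. 975.61ms @ 2 + 243.902ms (1/2)
6. 1219.512ms @ 5/2 + 121.951ms (1/4)
7. 1341.463ms @ 11/4 + 121.951ms (1/4)
8. 1463.415ms @ 3 + 487.805ms (1)
9. 1951.22ms @ 4 + 69.686ms (1/7)
10. 2020.906ms @ 29/7 + 69.686ms (1/7)
11. 2090.592ms @ 30/7 + 69.686ms (1/7)
12. 2160.279ms @ 31/7 + 69.686ms (1/7)
13. 2229.965ms @ 32/7 + 69.686ms (1/7)
14. 2299.652ms @ 33/7 + 69.686ms (1/7)
15. 2369.338ms @ 34/7 + 69.686ms (1/7)
16. 2439.024ms @ 5 + 121.951ms (1/4)
17. 2560.976ms @ 21/4 + 121.951ms (1/4)
18. 2682.927ms @ 11/2 + 243.902ms (1/2)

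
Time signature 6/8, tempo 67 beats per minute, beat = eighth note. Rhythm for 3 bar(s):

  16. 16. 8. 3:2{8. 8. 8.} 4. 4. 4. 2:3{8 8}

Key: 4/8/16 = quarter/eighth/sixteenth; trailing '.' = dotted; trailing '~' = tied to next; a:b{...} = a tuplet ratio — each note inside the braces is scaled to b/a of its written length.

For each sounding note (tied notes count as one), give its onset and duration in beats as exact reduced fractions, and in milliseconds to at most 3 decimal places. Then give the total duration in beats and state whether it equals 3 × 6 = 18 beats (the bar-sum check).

1) 0.0ms=0b +671.642ms=3/4b
2) 671.642ms=3/4b +671.642ms=3/4b
3) 1343.284ms=3/2b +1343.284ms=3/2b
4) 2686.567ms=3b +895.522ms=1b
5) 3582.09ms=4b +895.522ms=1b
6) 4477.612ms=5b +895.522ms=1b
7) 5373.134ms=6b +2686.567ms=3b
8) 8059.701ms=9b +2686.567ms=3b
9) 10746.269ms=12b +2686.567ms=3b
10) 13432.836ms=15b +1343.284ms=3/2b
11) 14776.119ms=33/2b +1343.284ms=3/2b
Σ=18b of 18 (67bpm 6/8) — PASS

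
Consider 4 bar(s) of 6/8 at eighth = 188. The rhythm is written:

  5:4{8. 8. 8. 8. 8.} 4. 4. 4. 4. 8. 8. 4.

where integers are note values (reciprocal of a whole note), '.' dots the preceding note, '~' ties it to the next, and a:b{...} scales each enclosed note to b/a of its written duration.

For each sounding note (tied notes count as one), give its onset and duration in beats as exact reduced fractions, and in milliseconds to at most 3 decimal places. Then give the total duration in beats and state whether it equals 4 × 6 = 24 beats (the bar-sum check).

1) 0.0ms=0b +382.979ms=6/5b
2) 382.979ms=6/5b +382.979ms=6/5b
3) 765.957ms=12/5b +382.979ms=6/5b
4) 1148.936ms=18/5b +382.979ms=6/5b
5) 1531.915ms=24/5b +382.979ms=6/5b
6) 1914.894ms=6b +957.447ms=3b
7) 2872.34ms=9b +957.447ms=3b
8) 3829.787ms=12b +957.447ms=3b
9) 4787.234ms=15b +957.447ms=3b
10) 5744.681ms=18b +478.723ms=3/2b
11) 6223.404ms=39/2b +478.723ms=3/2b
12) 6702.128ms=21b +957.447ms=3b
Σ=24b of 24 (188bpm 6/8) — PASS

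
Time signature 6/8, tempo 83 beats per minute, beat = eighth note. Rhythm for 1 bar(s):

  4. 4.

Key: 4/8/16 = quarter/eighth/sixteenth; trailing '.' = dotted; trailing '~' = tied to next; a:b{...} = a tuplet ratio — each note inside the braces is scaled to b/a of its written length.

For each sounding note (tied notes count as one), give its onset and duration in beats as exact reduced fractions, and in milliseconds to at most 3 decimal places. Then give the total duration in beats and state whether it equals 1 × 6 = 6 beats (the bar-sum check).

1) 0.0ms=0b +2168.675ms=3b
2) 2168.675ms=3b +2168.675ms=3b
Σ=6b of 6 (83bpm 6/8) — PASS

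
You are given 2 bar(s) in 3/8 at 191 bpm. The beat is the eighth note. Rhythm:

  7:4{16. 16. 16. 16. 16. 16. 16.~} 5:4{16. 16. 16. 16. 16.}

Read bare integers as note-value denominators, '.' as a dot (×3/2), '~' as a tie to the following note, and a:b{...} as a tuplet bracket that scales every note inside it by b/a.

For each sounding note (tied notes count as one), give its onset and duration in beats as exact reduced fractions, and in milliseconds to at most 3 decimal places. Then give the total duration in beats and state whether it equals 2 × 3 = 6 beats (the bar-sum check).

1) 0.0ms=0b +134.63ms=3/7b
2) 134.63ms=3/7b +134.63ms=3/7b
3) 269.26ms=6/7b +134.63ms=3/7b
4) 403.889ms=9/7b +134.63ms=3/7b
5) 538.519ms=12/7b +134.63ms=3/7b
6) 673.149ms=15/7b +134.63ms=3/7b
7) 807.779ms=18/7b +323.111ms=36/35b
8) 1130.89ms=18/5b +188.482ms=3/5b
9) 1319.372ms=21/5b +188.482ms=3/5b
10) 1507.853ms=24/5b +188.482ms=3/5b
11) 1696.335ms=27/5b +188.482ms=3/5b
Σ=6b of 6 (191bpm 3/8) — PASS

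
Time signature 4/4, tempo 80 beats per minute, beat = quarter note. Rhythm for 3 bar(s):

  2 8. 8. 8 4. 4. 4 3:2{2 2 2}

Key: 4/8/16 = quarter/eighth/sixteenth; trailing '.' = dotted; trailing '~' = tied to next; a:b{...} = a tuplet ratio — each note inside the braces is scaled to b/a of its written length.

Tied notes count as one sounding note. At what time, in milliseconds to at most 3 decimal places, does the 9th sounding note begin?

1. 0.0ms @ 0 + 1500.0ms (2)
2. 1500.0ms @ 2 + 562.5ms (3/4)
3. 2062.5ms @ 11/4 + 562.5ms (3/4)
4. 2625.0ms @ 7/2 + 375.0ms (1/2)
5. 3000.0ms @ 4 + 1125.0ms (3/2)
6. 4125.0ms @ 11/2 + 1125.0ms (3/2)
7. 5250.0ms @ 7 + 750.0ms (1)
8. 6000.0ms @ 8 + 1000.0ms (4/3)
9. 7000.0ms @ 28/3 + 1000.0ms (4/3)
10. 8000.0ms @ 32/3 + 1000.0ms (4/3)

note 9 onset = 28/3b = 7000.0ms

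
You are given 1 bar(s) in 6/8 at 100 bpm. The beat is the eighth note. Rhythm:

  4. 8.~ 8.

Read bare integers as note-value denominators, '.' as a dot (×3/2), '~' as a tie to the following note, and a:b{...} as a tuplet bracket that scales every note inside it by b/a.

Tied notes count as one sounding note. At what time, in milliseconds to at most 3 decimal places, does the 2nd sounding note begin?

note 2 onset = 3b = 1800.0ms

1. 0.0ms @ 0 + 1800.0ms (3)
2. 1800.0ms @ 3 + 1800.0ms (3)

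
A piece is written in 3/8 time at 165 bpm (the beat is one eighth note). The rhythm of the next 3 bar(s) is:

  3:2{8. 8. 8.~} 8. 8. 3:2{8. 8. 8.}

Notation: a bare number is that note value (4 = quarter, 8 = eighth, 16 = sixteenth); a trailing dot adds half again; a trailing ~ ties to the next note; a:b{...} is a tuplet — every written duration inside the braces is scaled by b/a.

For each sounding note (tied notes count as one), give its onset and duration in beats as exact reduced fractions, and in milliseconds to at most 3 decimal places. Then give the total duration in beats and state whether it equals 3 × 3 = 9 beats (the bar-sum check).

1) 0.0ms=0b +363.636ms=1b
2) 363.636ms=1b +363.636ms=1b
3) 727.273ms=2b +909.091ms=5/2b
4) 1636.364ms=9/2b +545.455ms=3/2b
5) 2181.818ms=6b +363.636ms=1b
6) 2545.455ms=7b +363.636ms=1b
7) 2909.091ms=8b +363.636ms=1b
Σ=9b of 9 (165bpm 3/8) — PASS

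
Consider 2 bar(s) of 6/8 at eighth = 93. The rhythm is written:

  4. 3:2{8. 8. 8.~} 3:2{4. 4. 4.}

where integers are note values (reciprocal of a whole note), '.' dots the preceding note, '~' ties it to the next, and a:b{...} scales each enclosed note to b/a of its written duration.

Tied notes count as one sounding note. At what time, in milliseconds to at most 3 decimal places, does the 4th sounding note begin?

note 4 onset = 5b = 3225.806ms

1. 0.0ms @ 0 + 1935.484ms (3)
2. 1935.484ms @ 3 + 645.161ms (1)
3. 2580.645ms @ 4 + 645.161ms (1)
4. 3225.806ms @ 5 + 1935.484ms (3)
5. 5161.29ms @ 8 + 1290.323ms (2)
6. 6451.613ms @ 10 + 1290.323ms (2)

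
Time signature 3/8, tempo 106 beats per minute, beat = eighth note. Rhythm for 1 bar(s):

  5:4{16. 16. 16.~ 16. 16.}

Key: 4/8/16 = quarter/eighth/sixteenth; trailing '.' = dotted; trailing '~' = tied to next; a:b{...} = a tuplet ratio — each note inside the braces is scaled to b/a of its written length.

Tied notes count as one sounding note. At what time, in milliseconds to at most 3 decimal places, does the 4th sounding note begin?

note 4 onset = 12/5b = 1358.491ms

1. 0.0ms @ 0 + 339.623ms (3/5)
2. 339.623ms @ 3/5 + 339.623ms (3/5)
3. 679.245ms @ 6/5 + 679.245ms (6/5)
4. 1358.491ms @ 12/5 + 339.623ms (3/5)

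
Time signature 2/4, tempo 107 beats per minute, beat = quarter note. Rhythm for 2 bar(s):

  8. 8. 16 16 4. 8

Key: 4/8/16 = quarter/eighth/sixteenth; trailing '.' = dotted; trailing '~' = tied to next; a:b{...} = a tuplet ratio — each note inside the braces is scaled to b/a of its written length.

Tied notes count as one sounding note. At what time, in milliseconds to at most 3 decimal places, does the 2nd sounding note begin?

1. 0.0ms @ 0 + 420.561ms (3/4)
2. 420.561ms @ 3/4 + 420.561ms (3/4)
3. 841.121ms @ 3/2 + 140.187ms (1/4)
4. 981.308ms @ 7/4 + 140.187ms (1/4)
5. 1121.495ms @ 2 + 841.121ms (3/2)
6. 1962.617ms @ 7/2 + 280.374ms (1/2)

note 2 onset = 3/4b = 420.561ms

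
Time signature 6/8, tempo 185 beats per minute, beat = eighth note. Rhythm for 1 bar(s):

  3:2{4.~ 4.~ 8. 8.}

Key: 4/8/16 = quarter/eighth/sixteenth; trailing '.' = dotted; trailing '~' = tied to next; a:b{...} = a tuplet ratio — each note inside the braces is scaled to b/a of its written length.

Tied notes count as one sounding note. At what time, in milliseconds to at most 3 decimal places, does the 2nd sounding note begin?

1. 0.0ms @ 0 + 1621.622ms (5)
2. 1621.622ms @ 5 + 324.324ms (1)

note 2 onset = 5b = 1621.622ms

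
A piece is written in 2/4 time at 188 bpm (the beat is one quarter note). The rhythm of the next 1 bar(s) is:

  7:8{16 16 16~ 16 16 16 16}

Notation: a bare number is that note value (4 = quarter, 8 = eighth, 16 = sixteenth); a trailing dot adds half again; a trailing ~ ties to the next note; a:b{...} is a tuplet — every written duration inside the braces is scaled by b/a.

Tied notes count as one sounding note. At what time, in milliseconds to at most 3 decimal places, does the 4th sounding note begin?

note 4 onset = 8/7b = 364.742ms

1. 0.0ms @ 0 + 91.185ms (2/7)
2. 91.185ms @ 2/7 + 91.185ms (2/7)
3. 182.371ms @ 4/7 + 182.371ms (4/7)
4. 364.742ms @ 8/7 + 91.185ms (2/7)
5. 455.927ms @ 10/7 + 91.185ms (2/7)
6. 547.112ms @ 12/7 + 91.185ms (2/7)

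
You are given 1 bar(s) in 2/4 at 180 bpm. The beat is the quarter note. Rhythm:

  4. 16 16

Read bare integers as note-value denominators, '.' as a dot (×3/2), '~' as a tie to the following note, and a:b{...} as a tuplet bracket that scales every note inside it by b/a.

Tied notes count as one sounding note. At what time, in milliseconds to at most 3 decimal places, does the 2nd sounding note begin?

note 2 onset = 3/2b = 500.0ms

1. 0.0ms @ 0 + 500.0ms (3/2)
2. 500.0ms @ 3/2 + 83.333ms (1/4)
3. 583.333ms @ 7/4 + 83.333ms (1/4)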